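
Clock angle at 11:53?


38.5°

Hour hand = 11×30 + 53×0.5 = 356.5°
Minute hand = 53×6 = 318°
Difference = |356.5 - 318| = 38.5°


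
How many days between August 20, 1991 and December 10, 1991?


112 days

From August 20, 1991 to December 10, 1991
Rest of August 1991: 31 - 20 = 11
Full months: September 30, October 31, November 30
Days into December 1991: 10
Total = 11 + 30 + 31 + 30 + 10 = 112 days


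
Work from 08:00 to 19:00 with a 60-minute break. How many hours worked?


10h 0m (600 minutes)

Total time = (19×60+0) - (8×60+0)
= 1140 - 480 = 660 min
Minus break: 660 - 60 = 600 min
= 10h 0m


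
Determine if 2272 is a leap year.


Rules: divisible by 4 AND (not by 100 OR by 400)
2272 ÷ 4 = 568 exactly → divisible by 4
2272 ÷ 100 = 22 remainder 72 → not divisible by 100
Divisible by 4 but not by 100 → leap year

Yes


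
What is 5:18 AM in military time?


Input: 5:18 AM
AM hour stays: 5

05:18


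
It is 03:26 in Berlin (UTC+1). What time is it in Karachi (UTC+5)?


07:26

Time difference = UTC+5 - UTC+1 = +4 hours
New hour = (3 + 4) mod 24
= 7 mod 24 = 7
Minutes unchanged → 07:26


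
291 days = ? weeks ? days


41 weeks 4 days

Weeks: 291 ÷ 7 = 41 remainder 4


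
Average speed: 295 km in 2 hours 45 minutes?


107.3 km/h

Distance: 295 km
Time: 2h 45m = 165 min = 165/60 = 11/4 hours
Speed = 295 ÷ (11/4) = 295 × 4 / 11 = 1180/11 ≈ 107.3 km/h


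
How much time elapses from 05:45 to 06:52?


End time in minutes: 6×60 + 52 = 412
Start time in minutes: 5×60 + 45 = 345
Difference = 412 - 345 = 67 minutes
= 1 hours 7 minutes

1h 7m


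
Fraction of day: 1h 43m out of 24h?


Total minutes: 1×60 + 43 = 103
Day = 24×60 = 1440 minutes
Fraction = 103/1440 ≈ 0.0715
As a percentage: 103/1440 × 100 ≈ 7.15%

0.0715 (7.15%)


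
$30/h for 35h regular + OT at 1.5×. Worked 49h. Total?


Regular: 35h × $30 = $1050.00
Overtime: 49 - 35 = 14h
OT pay: 14h × $30 × 1.5 = $630.00
Total = $1050.00 + $630.00 = $1680.00

$1680.00


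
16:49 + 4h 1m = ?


Start: 1009 minutes from midnight
Add: 241 minutes
Total: 1250 minutes
Hours: 1250 ÷ 60 = 20 remainder 50

20:50


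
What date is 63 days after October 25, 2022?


Start: October 25, 2022
Add 63 days
October 25 → November 1: 31 - 25 + 1 = 7 days (63 - 7 = 56 left)
November 1 → December 1: 30 - 1 + 1 = 30 days (56 - 30 = 26 left)
December 1 + 26 = December 27, 2022

December 27, 2022


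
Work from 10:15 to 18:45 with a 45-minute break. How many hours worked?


7h 45m (465 minutes)

Total time = (18×60+45) - (10×60+15)
= 1125 - 615 = 510 min
Minus break: 510 - 45 = 465 min
= 7h 45m


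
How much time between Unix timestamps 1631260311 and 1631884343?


Difference = 1631884343 - 1631260311 = 624032 seconds
In hours: 624032 / 3600 ≈ 173.3
In days: 624032 / 86400 ≈ 7.22

624032 seconds (173.3 hours / 7.22 days)


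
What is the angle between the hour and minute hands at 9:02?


101.0°

Hour hand = 9×30 + 2×0.5 = 271.0°
Minute hand = 2×6 = 12°
Difference = |271.0 - 12| = 259.0°
Since > 180°: 360 - 259.0 = 101.0°


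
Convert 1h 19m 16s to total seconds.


4756 seconds

Hours: 1 × 3600 = 3600
Minutes: 19 × 60 = 1140
Seconds: 16
Total = 3600 + 1140 + 16 = 4756


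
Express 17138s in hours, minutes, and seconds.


Hours: 17138 ÷ 3600 = 4 remainder 2738
Minutes: 2738 ÷ 60 = 45 remainder 38
Seconds: 38

4h 45m 38s


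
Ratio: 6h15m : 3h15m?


Duration 1: 375 minutes
Duration 2: 195 minutes
Ratio = 375:195
GCD = 15
Simplified = 25:13
As a decimal: 25/13 ≈ 1.92

25:13 (1.92)


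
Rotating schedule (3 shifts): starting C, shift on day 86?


Shift A

Shifts: A, B, C
Start: C (index 2)
Day 86: (2 + 86 - 1) mod 3
= 87 mod 3
= 0
Index 0 → shift A


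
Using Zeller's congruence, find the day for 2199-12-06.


Zeller's congruence:
q=6, m=12, k=99, j=21
h = (6 + ⌊13×13/5⌋ + 99 + ⌊99/4⌋ + ⌊21/4⌋ - 2×21) mod 7
= (6 + 33 + 99 + 24 + 5 - 42) mod 7
= 125 mod 7 = 6
h=6 → Friday

Friday


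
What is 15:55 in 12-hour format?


Hour: 15
15 - 12 = 3 → PM

3:55 PM


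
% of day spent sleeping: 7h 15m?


30.2%

Time: 435 minutes
Day: 1440 minutes
Percentage = (435/1440) × 100 ≈ 30.2%


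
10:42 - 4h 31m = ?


06:11

Start: 642 minutes from midnight
Subtract: 271 minutes
Remaining: 642 - 271 = 371
Hours: 6, Minutes: 11


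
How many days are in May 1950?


Month: May (month 5)
May has 31 days

31 days


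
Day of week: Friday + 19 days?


Wednesday

Start: Friday (index 4)
(4 + 19) mod 7
= 23 mod 7
= 2
Index 2 → Wednesday


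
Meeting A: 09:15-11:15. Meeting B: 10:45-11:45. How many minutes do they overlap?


Meeting A: 555-675 (in minutes from midnight)
Meeting B: 645-705
Overlap start = max(555, 645) = 645
Overlap end = min(675, 705) = 675
Overlap = max(0, 675 - 645) = 30 min

30 minutes


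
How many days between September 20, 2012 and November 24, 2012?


65 days

From September 20, 2012 to November 24, 2012
Rest of September 2012: 30 - 20 = 10
Full months: October 31
Days into November 2012: 24
Total = 10 + 31 + 24 = 65 days


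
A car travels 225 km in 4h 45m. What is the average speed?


47.4 km/h

Distance: 225 km
Time: 4h 45m = 285 min = 285/60 = 19/4 hours
Speed = 225 ÷ (19/4) = 225 × 4 / 19 = 900/19 ≈ 47.4 km/h


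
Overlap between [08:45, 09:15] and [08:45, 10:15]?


Meeting A: 525-555 (in minutes from midnight)
Meeting B: 525-615
Overlap start = max(525, 525) = 525
Overlap end = min(555, 615) = 555
Overlap = max(0, 555 - 525) = 30 min

30 minutes


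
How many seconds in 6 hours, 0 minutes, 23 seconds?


Hours: 6 × 3600 = 21600
Minutes: 0 × 60 = 0
Seconds: 23
Total = 21600 + 0 + 23 = 21623

21623 seconds


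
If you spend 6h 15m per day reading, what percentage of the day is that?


26.0%

Time: 375 minutes
Day: 1440 minutes
Percentage = (375/1440) × 100 ≈ 26.0%


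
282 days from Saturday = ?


Start: Saturday (index 5)
(5 + 282) mod 7
= 287 mod 7
= 0
Index 0 → Monday

Monday


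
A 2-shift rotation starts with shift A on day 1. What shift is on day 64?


Shift B

Shifts: A, B
Start: A (index 0)
Day 64: (0 + 64 - 1) mod 2
= 63 mod 2
= 1
Index 1 → shift B


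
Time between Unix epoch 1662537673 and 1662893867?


356194 seconds (98.9 hours / 4.12 days)

Difference = 1662893867 - 1662537673 = 356194 seconds
In hours: 356194 / 3600 ≈ 98.9
In days: 356194 / 86400 ≈ 4.12


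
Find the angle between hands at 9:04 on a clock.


Hour hand = 9×30 + 4×0.5 = 272.0°
Minute hand = 4×6 = 24°
Difference = |272.0 - 24| = 248.0°
Since > 180°: 360 - 248.0 = 112.0°

112.0°


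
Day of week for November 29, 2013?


Zeller's congruence:
q=29, m=11, k=13, j=20
h = (29 + ⌊13×12/5⌋ + 13 + ⌊13/4⌋ + ⌊20/4⌋ - 2×20) mod 7
= (29 + 31 + 13 + 3 + 5 - 40) mod 7
= 41 mod 7 = 6
h=6 → Friday

Friday


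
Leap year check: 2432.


Rules: divisible by 4 AND (not by 100 OR by 400)
2432 ÷ 4 = 608 exactly → divisible by 4
2432 ÷ 100 = 24 remainder 32 → not divisible by 100
Divisible by 4 but not by 100 → leap year

Yes


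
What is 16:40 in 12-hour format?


4:40 PM

Hour: 16
16 - 12 = 4 → PM


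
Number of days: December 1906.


Month: December (month 12)
December has 31 days

31 days


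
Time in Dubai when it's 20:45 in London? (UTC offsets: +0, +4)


Time difference = UTC+4 - UTC+0 = +4 hours
New hour = (20 + 4) mod 24
= 24 mod 24 = 0
Minutes unchanged → 00:45; 24 ≥ 24 → next day

00:45 (next day)


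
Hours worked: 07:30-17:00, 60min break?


Total time = (17×60+0) - (7×60+30)
= 1020 - 450 = 570 min
Minus break: 570 - 60 = 510 min
= 8h 30m

8h 30m (510 minutes)


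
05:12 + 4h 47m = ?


Start: 312 minutes from midnight
Add: 287 minutes
Total: 599 minutes
Hours: 599 ÷ 60 = 9 remainder 59

09:59


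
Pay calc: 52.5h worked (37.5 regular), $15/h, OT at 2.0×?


$1012.50

Regular: 37.5h × $15 = $562.50
Overtime: 52.5 - 37.5 = 15.0h
OT pay: 15.0h × $15 × 2.0 = $450.00
Total = $562.50 + $450.00 = $1012.50


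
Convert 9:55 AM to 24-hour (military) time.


Input: 9:55 AM
AM hour stays: 9

09:55


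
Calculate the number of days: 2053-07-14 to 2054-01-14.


From July 14, 2053 to January 14, 2054
Rest of July 2053: 31 - 14 = 17
Full months: August 31, September 30, October 31, November 30, December 31
Days into January 2054: 14
Total = 17 + 31 + 30 + 31 + 30 + 31 + 14 = 184 days

184 days


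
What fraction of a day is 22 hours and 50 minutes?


0.9514 (95.14%)

Total minutes: 22×60 + 50 = 1370
Day = 24×60 = 1440 minutes
Fraction = 1370/1440 ≈ 0.9514
As a percentage: 1370/1440 × 100 ≈ 95.14%


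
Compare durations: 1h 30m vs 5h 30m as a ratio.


3:11 (0.27)

Duration 1: 90 minutes
Duration 2: 330 minutes
Ratio = 90:330
GCD = 30
Simplified = 3:11
As a decimal: 3/11 ≈ 0.27


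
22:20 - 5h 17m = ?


17:03

Start: 1340 minutes from midnight
Subtract: 317 minutes
Remaining: 1340 - 317 = 1023
Hours: 17, Minutes: 3


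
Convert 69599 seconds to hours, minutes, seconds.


Hours: 69599 ÷ 3600 = 19 remainder 1199
Minutes: 1199 ÷ 60 = 19 remainder 59
Seconds: 59

19h 19m 59s


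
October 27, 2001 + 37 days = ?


Start: October 27, 2001
Add 37 days
October 27 → November 1: 31 - 27 + 1 = 5 days (37 - 5 = 32 left)
November 1 → December 1: 30 - 1 + 1 = 30 days (32 - 30 = 2 left)
December 1 + 2 = December 3, 2001

December 3, 2001


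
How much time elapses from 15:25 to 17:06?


1h 41m

End time in minutes: 17×60 + 6 = 1026
Start time in minutes: 15×60 + 25 = 925
Difference = 1026 - 925 = 101 minutes
= 1 hours 41 minutes


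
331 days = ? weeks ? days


Weeks: 331 ÷ 7 = 47 remainder 2

47 weeks 2 days


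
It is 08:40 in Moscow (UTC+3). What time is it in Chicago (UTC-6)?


Time difference = UTC-6 - UTC+3 = -9 hours
New hour = (8 -9) mod 24
= -1 mod 24 = 23
Minutes unchanged → 23:40; -1 < 0 → previous day

23:40 (previous day)


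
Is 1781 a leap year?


Rules: divisible by 4 AND (not by 100 OR by 400)
1781 ÷ 4 = 445 remainder 1 → not divisible by 4
Not divisible by 4 → not a leap year

No


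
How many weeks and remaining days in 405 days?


Weeks: 405 ÷ 7 = 57 remainder 6

57 weeks 6 days


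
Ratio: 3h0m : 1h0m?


Duration 1: 180 minutes
Duration 2: 60 minutes
Ratio = 180:60
GCD = 60
Simplified = 3:1
As a decimal: 3/1 = 3.00

3:1 (3.00)


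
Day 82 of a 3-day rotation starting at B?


Shift B

Shifts: A, B, C
Start: B (index 1)
Day 82: (1 + 82 - 1) mod 3
= 82 mod 3
= 1
Index 1 → shift B


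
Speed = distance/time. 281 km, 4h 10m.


Distance: 281 km
Time: 4h 10m = 250 min = 250/60 = 25/6 hours
Speed = 281 ÷ (25/6) = 281 × 6 / 25 = 1686/25 ≈ 67.4 km/h

67.4 km/h


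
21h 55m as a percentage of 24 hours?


Total minutes: 21×60 + 55 = 1315
Day = 24×60 = 1440 minutes
Fraction = 1315/1440 ≈ 0.9132
As a percentage: 1315/1440 × 100 ≈ 91.32%

0.9132 (91.32%)


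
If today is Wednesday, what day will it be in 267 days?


Start: Wednesday (index 2)
(2 + 267) mod 7
= 269 mod 7
= 3
Index 3 → Thursday

Thursday


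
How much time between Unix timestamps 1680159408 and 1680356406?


196998 seconds (54.7 hours / 2.28 days)

Difference = 1680356406 - 1680159408 = 196998 seconds
In hours: 196998 / 3600 ≈ 54.7
In days: 196998 / 86400 ≈ 2.28


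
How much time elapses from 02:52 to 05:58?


End time in minutes: 5×60 + 58 = 358
Start time in minutes: 2×60 + 52 = 172
Difference = 358 - 172 = 186 minutes
= 3 hours 6 minutes

3h 6m


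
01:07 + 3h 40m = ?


04:47

Start: 67 minutes from midnight
Add: 220 minutes
Total: 287 minutes
Hours: 287 ÷ 60 = 4 remainder 47


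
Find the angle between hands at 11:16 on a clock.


118.0°

Hour hand = 11×30 + 16×0.5 = 338.0°
Minute hand = 16×6 = 96°
Difference = |338.0 - 96| = 242.0°
Since > 180°: 360 - 242.0 = 118.0°


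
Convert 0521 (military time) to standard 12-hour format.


Hour: 5
5 < 12 → AM

5:21 AM


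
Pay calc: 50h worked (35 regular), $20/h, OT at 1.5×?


Regular: 35h × $20 = $700.00
Overtime: 50 - 35 = 15h
OT pay: 15h × $20 × 1.5 = $450.00
Total = $700.00 + $450.00 = $1150.00

$1150.00


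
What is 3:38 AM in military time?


03:38

Input: 3:38 AM
AM hour stays: 3


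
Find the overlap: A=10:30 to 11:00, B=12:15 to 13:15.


Meeting A: 630-660 (in minutes from midnight)
Meeting B: 735-795
Overlap start = max(630, 735) = 735
Overlap end = min(660, 795) = 660
Overlap = max(0, 660 - 735) = 0 min

0 minutes


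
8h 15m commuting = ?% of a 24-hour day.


Time: 495 minutes
Day: 1440 minutes
Percentage = (495/1440) × 100 ≈ 34.4%

34.4%


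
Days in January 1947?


31 days

Month: January (month 1)
January has 31 days


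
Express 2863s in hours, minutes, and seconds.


0h 47m 43s

Hours: 2863 ÷ 3600 = 0 remainder 2863
Minutes: 2863 ÷ 60 = 47 remainder 43
Seconds: 43


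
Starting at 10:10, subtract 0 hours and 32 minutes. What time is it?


Start: 610 minutes from midnight
Subtract: 32 minutes
Remaining: 610 - 32 = 578
Hours: 9, Minutes: 38

09:38


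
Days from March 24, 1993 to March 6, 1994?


From March 24, 1993 to March 6, 1994
Rest of March 1993: 31 - 24 = 7
Full months: April 30, May 31, June 30, July 31, August 31, September 30, October 31, November 30, December 31, January 31, February 1994 28
Days into March 1994: 6
Total = 7 + 30 + 31 + 30 + 31 + 31 + 30 + 31 + 30 + 31 + 31 + 28 + 6 = 347 days

347 days


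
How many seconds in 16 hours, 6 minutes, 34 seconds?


Hours: 16 × 3600 = 57600
Minutes: 6 × 60 = 360
Seconds: 34
Total = 57600 + 360 + 34 = 57994

57994 seconds


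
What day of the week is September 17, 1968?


Tuesday

Zeller's congruence:
q=17, m=9, k=68, j=19
h = (17 + ⌊13×10/5⌋ + 68 + ⌊68/4⌋ + ⌊19/4⌋ - 2×19) mod 7
= (17 + 26 + 68 + 17 + 4 - 38) mod 7
= 94 mod 7 = 3
h=3 → Tuesday


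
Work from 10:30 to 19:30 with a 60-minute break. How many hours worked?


8h 0m (480 minutes)

Total time = (19×60+30) - (10×60+30)
= 1170 - 630 = 540 min
Minus break: 540 - 60 = 480 min
= 8h 0m


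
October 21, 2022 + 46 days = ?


Start: October 21, 2022
Add 46 days
October 21 → November 1: 31 - 21 + 1 = 11 days (46 - 11 = 35 left)
November 1 → December 1: 30 - 1 + 1 = 30 days (35 - 30 = 5 left)
December 1 + 5 = December 6, 2022

December 6, 2022


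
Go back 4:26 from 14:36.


10:10

Start: 876 minutes from midnight
Subtract: 266 minutes
Remaining: 876 - 266 = 610
Hours: 10, Minutes: 10


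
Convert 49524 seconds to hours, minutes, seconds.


13h 45m 24s

Hours: 49524 ÷ 3600 = 13 remainder 2724
Minutes: 2724 ÷ 60 = 45 remainder 24
Seconds: 24


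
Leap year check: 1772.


Yes

Rules: divisible by 4 AND (not by 100 OR by 400)
1772 ÷ 4 = 443 exactly → divisible by 4
1772 ÷ 100 = 17 remainder 72 → not divisible by 100
Divisible by 4 but not by 100 → leap year


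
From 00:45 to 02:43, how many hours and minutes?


End time in minutes: 2×60 + 43 = 163
Start time in minutes: 0×60 + 45 = 45
Difference = 163 - 45 = 118 minutes
= 1 hours 58 minutes

1h 58m


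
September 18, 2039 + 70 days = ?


November 27, 2039

Start: September 18, 2039
Add 70 days
September 18 → October 1: 30 - 18 + 1 = 13 days (70 - 13 = 57 left)
October 1 → November 1: 31 - 1 + 1 = 31 days (57 - 31 = 26 left)
November 1 + 26 = November 27, 2039


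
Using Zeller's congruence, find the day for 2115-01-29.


Zeller's congruence:
q=29, m=13, k=14, j=21
h = (29 + ⌊13×14/5⌋ + 14 + ⌊14/4⌋ + ⌊21/4⌋ - 2×21) mod 7
= (29 + 36 + 14 + 3 + 5 - 42) mod 7
= 45 mod 7 = 3
h=3 → Tuesday

Tuesday


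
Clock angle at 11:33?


148.5°

Hour hand = 11×30 + 33×0.5 = 346.5°
Minute hand = 33×6 = 198°
Difference = |346.5 - 198| = 148.5°


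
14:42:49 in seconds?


52969 seconds

Hours: 14 × 3600 = 50400
Minutes: 42 × 60 = 2520
Seconds: 49
Total = 50400 + 2520 + 49 = 52969


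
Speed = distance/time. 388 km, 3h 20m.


116.4 km/h

Distance: 388 km
Time: 3h 20m = 200 min = 200/60 = 10/3 hours
Speed = 388 ÷ (10/3) = 388 × 3 / 10 = 1164/10 = 116.4 km/h


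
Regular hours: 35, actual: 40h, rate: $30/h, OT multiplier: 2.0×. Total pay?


$1350.00

Regular: 35h × $30 = $1050.00
Overtime: 40 - 35 = 5h
OT pay: 5h × $30 × 2.0 = $300.00
Total = $1050.00 + $300.00 = $1350.00


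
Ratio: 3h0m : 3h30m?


6:7 (0.86)

Duration 1: 180 minutes
Duration 2: 210 minutes
Ratio = 180:210
GCD = 30
Simplified = 6:7
As a decimal: 6/7 ≈ 0.86


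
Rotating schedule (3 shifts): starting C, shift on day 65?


Shift A

Shifts: A, B, C
Start: C (index 2)
Day 65: (2 + 65 - 1) mod 3
= 66 mod 3
= 0
Index 0 → shift A


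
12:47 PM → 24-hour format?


Input: 12:47 PM
12 PM → 12 (noon)

12:47


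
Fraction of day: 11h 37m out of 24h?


Total minutes: 11×60 + 37 = 697
Day = 24×60 = 1440 minutes
Fraction = 697/1440 ≈ 0.4840
As a percentage: 697/1440 × 100 ≈ 48.40%

0.4840 (48.40%)


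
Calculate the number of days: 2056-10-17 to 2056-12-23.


From October 17, 2056 to December 23, 2056
Rest of October 2056: 31 - 17 = 14
Full months: November 30
Days into December 2056: 23
Total = 14 + 30 + 23 = 67 days

67 days


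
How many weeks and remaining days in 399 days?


57 weeks 0 days

Weeks: 399 ÷ 7 = 57 remainder 0


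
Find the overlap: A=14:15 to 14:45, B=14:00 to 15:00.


30 minutes

Meeting A: 855-885 (in minutes from midnight)
Meeting B: 840-900
Overlap start = max(855, 840) = 855
Overlap end = min(885, 900) = 885
Overlap = max(0, 885 - 855) = 30 min


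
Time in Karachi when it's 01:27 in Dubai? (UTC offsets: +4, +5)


02:27

Time difference = UTC+5 - UTC+4 = +1 hours
New hour = (1 + 1) mod 24
= 2 mod 24 = 2
Minutes unchanged → 02:27


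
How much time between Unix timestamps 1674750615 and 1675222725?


472110 seconds (131.1 hours / 5.46 days)

Difference = 1675222725 - 1674750615 = 472110 seconds
In hours: 472110 / 3600 ≈ 131.1
In days: 472110 / 86400 ≈ 5.46


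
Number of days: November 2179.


Month: November (month 11)
November has 30 days

30 days


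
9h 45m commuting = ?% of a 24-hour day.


Time: 585 minutes
Day: 1440 minutes
Percentage = (585/1440) × 100 ≈ 40.6%

40.6%


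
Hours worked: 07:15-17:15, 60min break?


9h 0m (540 minutes)

Total time = (17×60+15) - (7×60+15)
= 1035 - 435 = 600 min
Minus break: 600 - 60 = 540 min
= 9h 0m


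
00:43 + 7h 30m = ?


08:13

Start: 43 minutes from midnight
Add: 450 minutes
Total: 493 minutes
Hours: 493 ÷ 60 = 8 remainder 13


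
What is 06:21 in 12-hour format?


6:21 AM

Hour: 6
6 < 12 → AM


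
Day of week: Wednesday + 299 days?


Monday

Start: Wednesday (index 2)
(2 + 299) mod 7
= 301 mod 7
= 0
Index 0 → Monday


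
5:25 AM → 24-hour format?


05:25

Input: 5:25 AM
AM hour stays: 5


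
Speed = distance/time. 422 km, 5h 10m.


Distance: 422 km
Time: 5h 10m = 310 min = 310/60 = 31/6 hours
Speed = 422 ÷ (31/6) = 422 × 6 / 31 = 2532/31 ≈ 81.7 km/h

81.7 km/h


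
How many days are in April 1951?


30 days

Month: April (month 4)
April has 30 days


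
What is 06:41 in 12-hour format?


6:41 AM

Hour: 6
6 < 12 → AM


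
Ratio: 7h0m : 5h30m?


Duration 1: 420 minutes
Duration 2: 330 minutes
Ratio = 420:330
GCD = 30
Simplified = 14:11
As a decimal: 14/11 ≈ 1.27

14:11 (1.27)


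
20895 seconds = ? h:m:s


5h 48m 15s

Hours: 20895 ÷ 3600 = 5 remainder 2895
Minutes: 2895 ÷ 60 = 48 remainder 15
Seconds: 15


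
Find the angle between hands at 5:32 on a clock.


Hour hand = 5×30 + 32×0.5 = 166.0°
Minute hand = 32×6 = 192°
Difference = |166.0 - 192| = 26.0°

26.0°


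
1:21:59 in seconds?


4919 seconds

Hours: 1 × 3600 = 3600
Minutes: 21 × 60 = 1260
Seconds: 59
Total = 3600 + 1260 + 59 = 4919


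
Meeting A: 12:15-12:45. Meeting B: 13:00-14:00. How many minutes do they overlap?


0 minutes

Meeting A: 735-765 (in minutes from midnight)
Meeting B: 780-840
Overlap start = max(735, 780) = 780
Overlap end = min(765, 840) = 765
Overlap = max(0, 765 - 780) = 0 min


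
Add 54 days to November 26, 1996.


Start: November 26, 1996
Add 54 days
November 26 → December 1: 30 - 26 + 1 = 5 days (54 - 5 = 49 left)
December 1 → January 1: 31 - 1 + 1 = 31 days (49 - 31 = 18 left)
January 1 + 18 = January 19, 1997

January 19, 1997


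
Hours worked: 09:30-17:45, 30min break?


Total time = (17×60+45) - (9×60+30)
= 1065 - 570 = 495 min
Minus break: 495 - 30 = 465 min
= 7h 45m

7h 45m (465 minutes)


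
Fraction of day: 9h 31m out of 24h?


Total minutes: 9×60 + 31 = 571
Day = 24×60 = 1440 minutes
Fraction = 571/1440 ≈ 0.3965
As a percentage: 571/1440 × 100 ≈ 39.65%

0.3965 (39.65%)


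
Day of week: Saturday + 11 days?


Wednesday

Start: Saturday (index 5)
(5 + 11) mod 7
= 16 mod 7
= 2
Index 2 → Wednesday


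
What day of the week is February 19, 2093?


Thursday

Zeller's congruence:
q=19, m=14, k=92, j=20
h = (19 + ⌊13×15/5⌋ + 92 + ⌊92/4⌋ + ⌊20/4⌋ - 2×20) mod 7
= (19 + 39 + 92 + 23 + 5 - 40) mod 7
= 138 mod 7 = 5
h=5 → Thursday


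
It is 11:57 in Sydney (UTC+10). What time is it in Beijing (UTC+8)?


Time difference = UTC+8 - UTC+10 = -2 hours
New hour = (11 -2) mod 24
= 9 mod 24 = 9
Minutes unchanged → 09:57

09:57


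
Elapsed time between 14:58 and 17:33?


End time in minutes: 17×60 + 33 = 1053
Start time in minutes: 14×60 + 58 = 898
Difference = 1053 - 898 = 155 minutes
= 2 hours 35 minutes

2h 35m


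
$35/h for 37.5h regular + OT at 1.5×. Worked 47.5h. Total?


Regular: 37.5h × $35 = $1312.50
Overtime: 47.5 - 37.5 = 10.0h
OT pay: 10.0h × $35 × 1.5 = $525.00
Total = $1312.50 + $525.00 = $1837.50

$1837.50


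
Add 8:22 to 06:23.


Start: 383 minutes from midnight
Add: 502 minutes
Total: 885 minutes
Hours: 885 ÷ 60 = 14 remainder 45

14:45


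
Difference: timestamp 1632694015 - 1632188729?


Difference = 1632694015 - 1632188729 = 505286 seconds
In hours: 505286 / 3600 ≈ 140.4
In days: 505286 / 86400 ≈ 5.85

505286 seconds (140.4 hours / 5.85 days)


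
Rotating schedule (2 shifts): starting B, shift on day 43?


Shift B

Shifts: A, B
Start: B (index 1)
Day 43: (1 + 43 - 1) mod 2
= 43 mod 2
= 1
Index 1 → shift B


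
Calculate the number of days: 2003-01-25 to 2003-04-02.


From January 25, 2003 to April 2, 2003
Rest of January 2003: 31 - 25 = 6
Full months: February 2003 28, March 31
Days into April 2003: 2
Total = 6 + 28 + 31 + 2 = 67 days

67 days


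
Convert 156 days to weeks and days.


22 weeks 2 days

Weeks: 156 ÷ 7 = 22 remainder 2


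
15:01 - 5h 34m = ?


09:27

Start: 901 minutes from midnight
Subtract: 334 minutes
Remaining: 901 - 334 = 567
Hours: 9, Minutes: 27


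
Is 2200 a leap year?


No

Rules: divisible by 4 AND (not by 100 OR by 400)
2200 ÷ 4 = 550 exactly → divisible by 4
2200 ÷ 100 = 22 exactly → divisible by 100
2200 ÷ 400 = 5 remainder 200 → not divisible by 400
Divisible by 100 but not by 400 → not a leap year


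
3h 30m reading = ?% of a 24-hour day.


14.6%

Time: 210 minutes
Day: 1440 minutes
Percentage = (210/1440) × 100 ≈ 14.6%


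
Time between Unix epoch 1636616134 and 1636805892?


Difference = 1636805892 - 1636616134 = 189758 seconds
In hours: 189758 / 3600 ≈ 52.7
In days: 189758 / 86400 ≈ 2.20

189758 seconds (52.7 hours / 2.20 days)


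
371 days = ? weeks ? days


53 weeks 0 days

Weeks: 371 ÷ 7 = 53 remainder 0


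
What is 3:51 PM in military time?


15:51

Input: 3:51 PM
PM: 3 + 12 = 15


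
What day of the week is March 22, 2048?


Sunday

Zeller's congruence:
q=22, m=3, k=48, j=20
h = (22 + ⌊13×4/5⌋ + 48 + ⌊48/4⌋ + ⌊20/4⌋ - 2×20) mod 7
= (22 + 10 + 48 + 12 + 5 - 40) mod 7
= 57 mod 7 = 1
h=1 → Sunday


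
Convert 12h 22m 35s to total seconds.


Hours: 12 × 3600 = 43200
Minutes: 22 × 60 = 1320
Seconds: 35
Total = 43200 + 1320 + 35 = 44555

44555 seconds


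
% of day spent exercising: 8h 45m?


Time: 525 minutes
Day: 1440 minutes
Percentage = (525/1440) × 100 ≈ 36.5%

36.5%


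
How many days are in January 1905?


31 days

Month: January (month 1)
January has 31 days


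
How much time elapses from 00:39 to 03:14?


2h 35m

End time in minutes: 3×60 + 14 = 194
Start time in minutes: 0×60 + 39 = 39
Difference = 194 - 39 = 155 minutes
= 2 hours 35 minutes


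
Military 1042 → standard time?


Hour: 10
10 < 12 → AM

10:42 AM


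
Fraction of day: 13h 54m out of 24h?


Total minutes: 13×60 + 54 = 834
Day = 24×60 = 1440 minutes
Fraction = 834/1440 ≈ 0.5792
As a percentage: 834/1440 × 100 ≈ 57.92%

0.5792 (57.92%)


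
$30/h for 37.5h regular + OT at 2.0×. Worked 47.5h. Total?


$1725.00

Regular: 37.5h × $30 = $1125.00
Overtime: 47.5 - 37.5 = 10.0h
OT pay: 10.0h × $30 × 2.0 = $600.00
Total = $1125.00 + $600.00 = $1725.00


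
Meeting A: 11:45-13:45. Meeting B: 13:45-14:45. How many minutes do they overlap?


Meeting A: 705-825 (in minutes from midnight)
Meeting B: 825-885
Overlap start = max(705, 825) = 825
Overlap end = min(825, 885) = 825
Overlap = max(0, 825 - 825) = 0 min

0 minutes


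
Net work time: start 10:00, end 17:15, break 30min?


Total time = (17×60+15) - (10×60+0)
= 1035 - 600 = 435 min
Minus break: 435 - 30 = 405 min
= 6h 45m

6h 45m (405 minutes)


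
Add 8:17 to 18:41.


02:58 (next day)

Start: 1121 minutes from midnight
Add: 497 minutes
Total: 1618 minutes
Hours: 1618 ÷ 60 = 26 remainder 58
26 ≥ 24 → 26 - 24 = 2 (next day)


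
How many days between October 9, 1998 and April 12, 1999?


185 days

From October 9, 1998 to April 12, 1999
Rest of October 1998: 31 - 9 = 22
Full months: November 30, December 31, January 31, February 1999 28, March 31
Days into April 1999: 12
Total = 22 + 30 + 31 + 31 + 28 + 31 + 12 = 185 days


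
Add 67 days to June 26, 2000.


September 1, 2000

Start: June 26, 2000
Add 67 days
June 26 → July 1: 30 - 26 + 1 = 5 days (67 - 5 = 62 left)
July 1 → August 1: 31 - 1 + 1 = 31 days (62 - 31 = 31 left)
August 1 → September 1: 31 - 1 + 1 = 31 days (31 - 31 = 0 left)
Land exactly on September 1, 2000


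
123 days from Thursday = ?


Monday

Start: Thursday (index 3)
(3 + 123) mod 7
= 126 mod 7
= 0
Index 0 → Monday


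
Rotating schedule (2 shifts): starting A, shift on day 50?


Shift B

Shifts: A, B
Start: A (index 0)
Day 50: (0 + 50 - 1) mod 2
= 49 mod 2
= 1
Index 1 → shift B


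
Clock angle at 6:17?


86.5°

Hour hand = 6×30 + 17×0.5 = 188.5°
Minute hand = 17×6 = 102°
Difference = |188.5 - 102| = 86.5°


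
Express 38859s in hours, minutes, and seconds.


10h 47m 39s

Hours: 38859 ÷ 3600 = 10 remainder 2859
Minutes: 2859 ÷ 60 = 47 remainder 39
Seconds: 39


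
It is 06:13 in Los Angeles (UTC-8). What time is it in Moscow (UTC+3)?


Time difference = UTC+3 - UTC-8 = +11 hours
New hour = (6 + 11) mod 24
= 17 mod 24 = 17
Minutes unchanged → 17:13

17:13


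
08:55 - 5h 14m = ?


03:41

Start: 535 minutes from midnight
Subtract: 314 minutes
Remaining: 535 - 314 = 221
Hours: 3, Minutes: 41


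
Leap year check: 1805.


No

Rules: divisible by 4 AND (not by 100 OR by 400)
1805 ÷ 4 = 451 remainder 1 → not divisible by 4
Not divisible by 4 → not a leap year


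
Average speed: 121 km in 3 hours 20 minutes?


Distance: 121 km
Time: 3h 20m = 200 min = 200/60 = 10/3 hours
Speed = 121 ÷ (10/3) = 121 × 3 / 10 = 363/10 = 36.3 km/h

36.3 km/h


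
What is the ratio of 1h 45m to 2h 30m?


Duration 1: 105 minutes
Duration 2: 150 minutes
Ratio = 105:150
GCD = 15
Simplified = 7:10
As a decimal: 7/10 = 0.70

7:10 (0.70)


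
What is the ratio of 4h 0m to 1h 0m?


Duration 1: 240 minutes
Duration 2: 60 minutes
Ratio = 240:60
GCD = 60
Simplified = 4:1
As a decimal: 4/1 = 4.00

4:1 (4.00)


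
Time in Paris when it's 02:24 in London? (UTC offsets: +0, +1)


Time difference = UTC+1 - UTC+0 = +1 hours
New hour = (2 + 1) mod 24
= 3 mod 24 = 3
Minutes unchanged → 03:24

03:24


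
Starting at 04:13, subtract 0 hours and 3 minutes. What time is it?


Start: 253 minutes from midnight
Subtract: 3 minutes
Remaining: 253 - 3 = 250
Hours: 4, Minutes: 10

04:10


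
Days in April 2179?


30 days

Month: April (month 4)
April has 30 days


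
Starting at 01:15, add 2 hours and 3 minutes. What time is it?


03:18

Start: 75 minutes from midnight
Add: 123 minutes
Total: 198 minutes
Hours: 198 ÷ 60 = 3 remainder 18


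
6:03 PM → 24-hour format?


18:03

Input: 6:03 PM
PM: 6 + 12 = 18


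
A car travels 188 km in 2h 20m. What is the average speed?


80.6 km/h

Distance: 188 km
Time: 2h 20m = 140 min = 140/60 = 7/3 hours
Speed = 188 ÷ (7/3) = 188 × 3 / 7 = 564/7 ≈ 80.6 km/h


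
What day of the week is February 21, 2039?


Monday

Zeller's congruence:
q=21, m=14, k=38, j=20
h = (21 + ⌊13×15/5⌋ + 38 + ⌊38/4⌋ + ⌊20/4⌋ - 2×20) mod 7
= (21 + 39 + 38 + 9 + 5 - 40) mod 7
= 72 mod 7 = 2
h=2 → Monday


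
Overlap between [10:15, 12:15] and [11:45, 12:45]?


Meeting A: 615-735 (in minutes from midnight)
Meeting B: 705-765
Overlap start = max(615, 705) = 705
Overlap end = min(735, 765) = 735
Overlap = max(0, 735 - 705) = 30 min

30 minutes


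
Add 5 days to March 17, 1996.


March 22, 1996

Start: March 17, 1996
Add 5 days
March 17 + 5 = March 22, 1996


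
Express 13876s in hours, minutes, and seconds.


Hours: 13876 ÷ 3600 = 3 remainder 3076
Minutes: 3076 ÷ 60 = 51 remainder 16
Seconds: 16

3h 51m 16s


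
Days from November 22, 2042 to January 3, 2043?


42 days

From November 22, 2042 to January 3, 2043
Rest of November 2042: 30 - 22 = 8
Full months: December 31
Days into January 2043: 3
Total = 8 + 31 + 3 = 42 days


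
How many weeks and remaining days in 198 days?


28 weeks 2 days

Weeks: 198 ÷ 7 = 28 remainder 2


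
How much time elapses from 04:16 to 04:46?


End time in minutes: 4×60 + 46 = 286
Start time in minutes: 4×60 + 16 = 256
Difference = 286 - 256 = 30 minutes
= 0 hours 30 minutes

0h 30m


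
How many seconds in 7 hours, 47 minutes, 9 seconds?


Hours: 7 × 3600 = 25200
Minutes: 47 × 60 = 2820
Seconds: 9
Total = 25200 + 2820 + 9 = 28029

28029 seconds


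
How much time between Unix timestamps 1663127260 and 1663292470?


Difference = 1663292470 - 1663127260 = 165210 seconds
In hours: 165210 / 3600 ≈ 45.9
In days: 165210 / 86400 ≈ 1.91

165210 seconds (45.9 hours / 1.91 days)


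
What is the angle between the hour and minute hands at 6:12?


Hour hand = 6×30 + 12×0.5 = 186.0°
Minute hand = 12×6 = 72°
Difference = |186.0 - 72| = 114.0°

114.0°


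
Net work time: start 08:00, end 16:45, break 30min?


8h 15m (495 minutes)

Total time = (16×60+45) - (8×60+0)
= 1005 - 480 = 525 min
Minus break: 525 - 30 = 495 min
= 8h 15m


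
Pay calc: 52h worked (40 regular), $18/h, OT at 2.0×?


$1152.00

Regular: 40h × $18 = $720.00
Overtime: 52 - 40 = 12h
OT pay: 12h × $18 × 2.0 = $432.00
Total = $720.00 + $432.00 = $1152.00


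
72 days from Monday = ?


Wednesday

Start: Monday (index 0)
(0 + 72) mod 7
= 72 mod 7
= 2
Index 2 → Wednesday


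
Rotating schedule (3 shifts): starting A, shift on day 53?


Shifts: A, B, C
Start: A (index 0)
Day 53: (0 + 53 - 1) mod 3
= 52 mod 3
= 1
Index 1 → shift B

Shift B


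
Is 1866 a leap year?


Rules: divisible by 4 AND (not by 100 OR by 400)
1866 ÷ 4 = 466 remainder 2 → not divisible by 4
Not divisible by 4 → not a leap year

No


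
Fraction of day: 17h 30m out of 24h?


0.7292 (72.92%)

Total minutes: 17×60 + 30 = 1050
Day = 24×60 = 1440 minutes
Fraction = 1050/1440 ≈ 0.7292
As a percentage: 1050/1440 × 100 ≈ 72.92%


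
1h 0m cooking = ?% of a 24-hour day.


Time: 60 minutes
Day: 1440 minutes
Percentage = (60/1440) × 100 ≈ 4.2%

4.2%


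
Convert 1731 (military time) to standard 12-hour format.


5:31 PM

Hour: 17
17 - 12 = 5 → PM


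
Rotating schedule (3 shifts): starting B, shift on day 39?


Shifts: A, B, C
Start: B (index 1)
Day 39: (1 + 39 - 1) mod 3
= 39 mod 3
= 0
Index 0 → shift A

Shift A


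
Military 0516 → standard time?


Hour: 5
5 < 12 → AM

5:16 AM


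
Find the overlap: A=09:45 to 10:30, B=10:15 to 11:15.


Meeting A: 585-630 (in minutes from midnight)
Meeting B: 615-675
Overlap start = max(585, 615) = 615
Overlap end = min(630, 675) = 630
Overlap = max(0, 630 - 615) = 15 min

15 minutes


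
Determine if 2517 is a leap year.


No

Rules: divisible by 4 AND (not by 100 OR by 400)
2517 ÷ 4 = 629 remainder 1 → not divisible by 4
Not divisible by 4 → not a leap year


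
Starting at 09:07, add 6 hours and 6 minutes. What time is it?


Start: 547 minutes from midnight
Add: 366 minutes
Total: 913 minutes
Hours: 913 ÷ 60 = 15 remainder 13

15:13


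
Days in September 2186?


Month: September (month 9)
September has 30 days

30 days


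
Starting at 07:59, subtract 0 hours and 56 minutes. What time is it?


07:03

Start: 479 minutes from midnight
Subtract: 56 minutes
Remaining: 479 - 56 = 423
Hours: 7, Minutes: 3


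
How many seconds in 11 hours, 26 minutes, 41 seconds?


Hours: 11 × 3600 = 39600
Minutes: 26 × 60 = 1560
Seconds: 41
Total = 39600 + 1560 + 41 = 41201

41201 seconds


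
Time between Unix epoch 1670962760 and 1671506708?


543948 seconds (151.1 hours / 6.30 days)

Difference = 1671506708 - 1670962760 = 543948 seconds
In hours: 543948 / 3600 ≈ 151.1
In days: 543948 / 86400 ≈ 6.30


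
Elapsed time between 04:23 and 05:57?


End time in minutes: 5×60 + 57 = 357
Start time in minutes: 4×60 + 23 = 263
Difference = 357 - 263 = 94 minutes
= 1 hours 34 minutes

1h 34m


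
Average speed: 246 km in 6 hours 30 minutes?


Distance: 246 km
Time: 6h 30m = 390 min = 390/60 = 13/2 hours
Speed = 246 ÷ (13/2) = 246 × 2 / 13 = 492/13 ≈ 37.8 km/h

37.8 km/h


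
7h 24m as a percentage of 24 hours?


Total minutes: 7×60 + 24 = 444
Day = 24×60 = 1440 minutes
Fraction = 444/1440 ≈ 0.3083
As a percentage: 444/1440 × 100 ≈ 30.83%

0.3083 (30.83%)


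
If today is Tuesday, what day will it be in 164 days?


Start: Tuesday (index 1)
(1 + 164) mod 7
= 165 mod 7
= 4
Index 4 → Friday

Friday


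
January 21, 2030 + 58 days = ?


March 20, 2030

Start: January 21, 2030
Add 58 days
January 21 → February 1: 31 - 21 + 1 = 11 days (58 - 11 = 47 left)
February 1 → March 1: 28 - 1 + 1 = 28 days (47 - 28 = 19 left)
March 1 + 19 = March 20, 2030


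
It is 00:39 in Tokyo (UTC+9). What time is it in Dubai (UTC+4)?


19:39 (previous day)

Time difference = UTC+4 - UTC+9 = -5 hours
New hour = (0 -5) mod 24
= -5 mod 24 = 19
Minutes unchanged → 19:39; -5 < 0 → previous day


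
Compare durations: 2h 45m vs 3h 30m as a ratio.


11:14 (0.79)

Duration 1: 165 minutes
Duration 2: 210 minutes
Ratio = 165:210
GCD = 15
Simplified = 11:14
As a decimal: 11/14 ≈ 0.79


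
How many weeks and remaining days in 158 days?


Weeks: 158 ÷ 7 = 22 remainder 4

22 weeks 4 days


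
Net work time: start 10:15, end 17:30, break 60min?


6h 15m (375 minutes)

Total time = (17×60+30) - (10×60+15)
= 1050 - 615 = 435 min
Minus break: 435 - 60 = 375 min
= 6h 15m


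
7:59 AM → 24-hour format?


07:59

Input: 7:59 AM
AM hour stays: 7


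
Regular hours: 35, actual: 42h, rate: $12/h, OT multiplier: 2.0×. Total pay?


$588.00

Regular: 35h × $12 = $420.00
Overtime: 42 - 35 = 7h
OT pay: 7h × $12 × 2.0 = $168.00
Total = $420.00 + $168.00 = $588.00


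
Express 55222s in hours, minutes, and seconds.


15h 20m 22s

Hours: 55222 ÷ 3600 = 15 remainder 1222
Minutes: 1222 ÷ 60 = 20 remainder 22
Seconds: 22


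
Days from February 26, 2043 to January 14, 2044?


From February 26, 2043 to January 14, 2044
Rest of February 2043: 28 - 26 = 2
Full months: March 31, April 30, May 31, June 30, July 31, August 31, September 30, October 31, November 30, December 31
Days into January 2044: 14
Total = 2 + 31 + 30 + 31 + 30 + 31 + 31 + 30 + 31 + 30 + 31 + 14 = 322 days

322 days


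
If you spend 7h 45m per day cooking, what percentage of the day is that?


Time: 465 minutes
Day: 1440 minutes
Percentage = (465/1440) × 100 ≈ 32.3%

32.3%


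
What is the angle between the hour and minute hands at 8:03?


136.5°

Hour hand = 8×30 + 3×0.5 = 241.5°
Minute hand = 3×6 = 18°
Difference = |241.5 - 18| = 223.5°
Since > 180°: 360 - 223.5 = 136.5°


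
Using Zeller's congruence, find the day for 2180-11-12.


Zeller's congruence:
q=12, m=11, k=80, j=21
h = (12 + ⌊13×12/5⌋ + 80 + ⌊80/4⌋ + ⌊21/4⌋ - 2×21) mod 7
= (12 + 31 + 80 + 20 + 5 - 42) mod 7
= 106 mod 7 = 1
h=1 → Sunday

Sunday


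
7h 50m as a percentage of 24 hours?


Total minutes: 7×60 + 50 = 470
Day = 24×60 = 1440 minutes
Fraction = 470/1440 ≈ 0.3264
As a percentage: 470/1440 × 100 ≈ 32.64%

0.3264 (32.64%)


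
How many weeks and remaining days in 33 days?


4 weeks 5 days

Weeks: 33 ÷ 7 = 4 remainder 5


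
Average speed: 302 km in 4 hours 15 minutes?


Distance: 302 km
Time: 4h 15m = 255 min = 255/60 = 17/4 hours
Speed = 302 ÷ (17/4) = 302 × 4 / 17 = 1208/17 ≈ 71.1 km/h

71.1 km/h


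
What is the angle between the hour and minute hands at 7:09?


Hour hand = 7×30 + 9×0.5 = 214.5°
Minute hand = 9×6 = 54°
Difference = |214.5 - 54| = 160.5°

160.5°


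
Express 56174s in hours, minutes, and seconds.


Hours: 56174 ÷ 3600 = 15 remainder 2174
Minutes: 2174 ÷ 60 = 36 remainder 14
Seconds: 14

15h 36m 14s


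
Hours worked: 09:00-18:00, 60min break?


Total time = (18×60+0) - (9×60+0)
= 1080 - 540 = 540 min
Minus break: 540 - 60 = 480 min
= 8h 0m

8h 0m (480 minutes)


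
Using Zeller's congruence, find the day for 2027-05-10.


Zeller's congruence:
q=10, m=5, k=27, j=20
h = (10 + ⌊13×6/5⌋ + 27 + ⌊27/4⌋ + ⌊20/4⌋ - 2×20) mod 7
= (10 + 15 + 27 + 6 + 5 - 40) mod 7
= 23 mod 7 = 2
h=2 → Monday

Monday


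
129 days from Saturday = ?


Start: Saturday (index 5)
(5 + 129) mod 7
= 134 mod 7
= 1
Index 1 → Tuesday

Tuesday


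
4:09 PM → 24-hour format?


Input: 4:09 PM
PM: 4 + 12 = 16

16:09


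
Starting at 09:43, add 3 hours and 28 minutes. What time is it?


13:11

Start: 583 minutes from midnight
Add: 208 minutes
Total: 791 minutes
Hours: 791 ÷ 60 = 13 remainder 11


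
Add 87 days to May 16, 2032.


August 11, 2032

Start: May 16, 2032
Add 87 days
May 16 → June 1: 31 - 16 + 1 = 16 days (87 - 16 = 71 left)
June 1 → July 1: 30 - 1 + 1 = 30 days (71 - 30 = 41 left)
July 1 → August 1: 31 - 1 + 1 = 31 days (41 - 31 = 10 left)
August 1 + 10 = August 11, 2032


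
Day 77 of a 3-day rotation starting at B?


Shift C

Shifts: A, B, C
Start: B (index 1)
Day 77: (1 + 77 - 1) mod 3
= 77 mod 3
= 2
Index 2 → shift C


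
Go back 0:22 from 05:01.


Start: 301 minutes from midnight
Subtract: 22 minutes
Remaining: 301 - 22 = 279
Hours: 4, Minutes: 39

04:39


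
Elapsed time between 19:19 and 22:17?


End time in minutes: 22×60 + 17 = 1337
Start time in minutes: 19×60 + 19 = 1159
Difference = 1337 - 1159 = 178 minutes
= 2 hours 58 minutes

2h 58m
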